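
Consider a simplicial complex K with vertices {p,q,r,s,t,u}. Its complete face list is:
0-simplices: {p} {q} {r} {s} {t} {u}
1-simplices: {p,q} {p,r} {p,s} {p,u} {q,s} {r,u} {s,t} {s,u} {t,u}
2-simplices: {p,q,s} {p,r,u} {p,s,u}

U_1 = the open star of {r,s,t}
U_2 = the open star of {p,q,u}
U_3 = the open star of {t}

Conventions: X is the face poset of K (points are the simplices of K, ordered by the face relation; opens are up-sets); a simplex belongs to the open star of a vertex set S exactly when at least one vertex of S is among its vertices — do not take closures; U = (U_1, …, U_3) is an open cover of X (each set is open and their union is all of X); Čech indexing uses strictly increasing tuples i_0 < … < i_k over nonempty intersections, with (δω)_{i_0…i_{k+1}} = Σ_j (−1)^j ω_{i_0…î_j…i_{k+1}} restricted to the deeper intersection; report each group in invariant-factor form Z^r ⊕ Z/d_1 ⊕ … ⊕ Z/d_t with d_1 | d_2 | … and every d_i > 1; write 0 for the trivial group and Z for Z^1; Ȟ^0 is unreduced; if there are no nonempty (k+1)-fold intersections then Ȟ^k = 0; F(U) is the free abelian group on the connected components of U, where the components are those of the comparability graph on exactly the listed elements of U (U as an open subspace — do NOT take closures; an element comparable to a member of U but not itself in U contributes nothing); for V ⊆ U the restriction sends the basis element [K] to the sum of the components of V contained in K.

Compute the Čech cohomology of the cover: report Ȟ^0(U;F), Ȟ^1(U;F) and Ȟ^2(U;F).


nerve simplices:
  U1={{r},{s},{t},{p,r},{p,s},{q,s},{r,u},{s,t},{s,u},{t,u},{p,q,s},{p,r,u},{p,s,u}} U2={{p},{q},{u},{p,q},{p,r},{p,s},{p,u},{q,s},{r,u},{s,u},{t,u},{p,q,s},{p,r,u},{p,s,u}} U3={{t},{s,t},{t,u}}
  U12={{p,r},{p,s},{q,s},{r,u},{s,u},{t,u},{p,q,s},{p,r,u},{p,s,u}} U13={{t},{s,t},{t,u}} U23={{t,u}}
  U123={{t,u}}
components per intersection:
  U1: {{r},{p,r},{r,u},{p,r,u}} {{s},{t},{p,s},{q,s},{s,t},{s,u},{t,u},{p,q,s},{p,s,u}}
  U2: {{p},{q},{u},{p,q},{p,r},{p,s},{p,u},{q,s},{r,u},{s,u},{t,u},{p,q,s},{p,r,u},{p,s,u}}
  U3: {{t},{s,t},{t,u}}
  U12: {{p,r},{r,u},{p,r,u}} {{p,s},{q,s},{s,u},{p,q,s},{p,s,u}} {{t,u}}
  U13: {{t},{s,t},{t,u}}
  U23: {{t,u}}
  U123: {{t,u}}
C dims 4,5,1; δ0: rk 3, SNF 1^3; δ1: rk 1, SNF 1^1
degree 0: 4−3−0 = 1 → Ȟ^0 ≅ Z
degree 1: 5−1−3 = 1 → Ȟ^1 ≅ Z
degree 2: 1−0−1 = 0 → Ȟ^2 ≅ 0

Ȟ^0 = Z, Ȟ^1 = Z and Ȟ^2 = 0


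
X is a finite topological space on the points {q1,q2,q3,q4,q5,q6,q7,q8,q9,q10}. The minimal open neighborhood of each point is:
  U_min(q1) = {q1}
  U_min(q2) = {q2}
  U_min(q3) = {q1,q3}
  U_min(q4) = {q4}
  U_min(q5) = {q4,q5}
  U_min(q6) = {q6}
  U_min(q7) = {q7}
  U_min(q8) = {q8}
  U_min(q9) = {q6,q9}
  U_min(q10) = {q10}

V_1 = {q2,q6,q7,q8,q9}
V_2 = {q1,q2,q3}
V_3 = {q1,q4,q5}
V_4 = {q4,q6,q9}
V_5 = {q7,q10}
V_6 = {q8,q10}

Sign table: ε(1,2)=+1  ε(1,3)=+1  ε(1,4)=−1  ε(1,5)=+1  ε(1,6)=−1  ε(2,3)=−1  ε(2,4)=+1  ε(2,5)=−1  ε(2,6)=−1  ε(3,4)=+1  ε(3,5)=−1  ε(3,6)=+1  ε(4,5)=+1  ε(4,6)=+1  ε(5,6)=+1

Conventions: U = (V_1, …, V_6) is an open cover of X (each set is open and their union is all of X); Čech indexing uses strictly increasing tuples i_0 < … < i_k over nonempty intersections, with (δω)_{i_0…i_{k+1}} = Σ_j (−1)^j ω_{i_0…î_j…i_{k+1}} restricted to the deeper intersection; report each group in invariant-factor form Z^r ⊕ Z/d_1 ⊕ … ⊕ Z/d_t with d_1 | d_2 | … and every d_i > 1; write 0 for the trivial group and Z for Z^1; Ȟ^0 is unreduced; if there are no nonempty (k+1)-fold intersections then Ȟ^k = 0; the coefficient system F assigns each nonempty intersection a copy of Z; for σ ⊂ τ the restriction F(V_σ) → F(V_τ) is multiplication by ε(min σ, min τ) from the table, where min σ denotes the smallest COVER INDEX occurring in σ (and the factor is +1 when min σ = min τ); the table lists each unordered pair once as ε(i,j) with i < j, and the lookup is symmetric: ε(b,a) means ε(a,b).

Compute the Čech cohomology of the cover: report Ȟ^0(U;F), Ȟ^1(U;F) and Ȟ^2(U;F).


Ȟ^0 ≅ 0, Ȟ^1 ≅ Z ⊕ Z/2 and Ȟ^2 ≅ 0

nerve of the cover:
  V12={q2} V14={q6,q9} V15={q7} V16={q8} V23={q1} V34={q4} V56={q10}
C dims 6,7; δ0: rk 6, SNF 1^5·2
Ȟ^0 = (6 − 6) − 0 = 0, so Ȟ^0 ≅ 0
Ȟ^1 = (7 − 0) − 6 = 1 plus torsion [2], so Ȟ^1 ≅ Z ⊕ Z/2
Ȟ^2 = (0 − 0) − 0 = 0, so Ȟ^2 ≅ 0


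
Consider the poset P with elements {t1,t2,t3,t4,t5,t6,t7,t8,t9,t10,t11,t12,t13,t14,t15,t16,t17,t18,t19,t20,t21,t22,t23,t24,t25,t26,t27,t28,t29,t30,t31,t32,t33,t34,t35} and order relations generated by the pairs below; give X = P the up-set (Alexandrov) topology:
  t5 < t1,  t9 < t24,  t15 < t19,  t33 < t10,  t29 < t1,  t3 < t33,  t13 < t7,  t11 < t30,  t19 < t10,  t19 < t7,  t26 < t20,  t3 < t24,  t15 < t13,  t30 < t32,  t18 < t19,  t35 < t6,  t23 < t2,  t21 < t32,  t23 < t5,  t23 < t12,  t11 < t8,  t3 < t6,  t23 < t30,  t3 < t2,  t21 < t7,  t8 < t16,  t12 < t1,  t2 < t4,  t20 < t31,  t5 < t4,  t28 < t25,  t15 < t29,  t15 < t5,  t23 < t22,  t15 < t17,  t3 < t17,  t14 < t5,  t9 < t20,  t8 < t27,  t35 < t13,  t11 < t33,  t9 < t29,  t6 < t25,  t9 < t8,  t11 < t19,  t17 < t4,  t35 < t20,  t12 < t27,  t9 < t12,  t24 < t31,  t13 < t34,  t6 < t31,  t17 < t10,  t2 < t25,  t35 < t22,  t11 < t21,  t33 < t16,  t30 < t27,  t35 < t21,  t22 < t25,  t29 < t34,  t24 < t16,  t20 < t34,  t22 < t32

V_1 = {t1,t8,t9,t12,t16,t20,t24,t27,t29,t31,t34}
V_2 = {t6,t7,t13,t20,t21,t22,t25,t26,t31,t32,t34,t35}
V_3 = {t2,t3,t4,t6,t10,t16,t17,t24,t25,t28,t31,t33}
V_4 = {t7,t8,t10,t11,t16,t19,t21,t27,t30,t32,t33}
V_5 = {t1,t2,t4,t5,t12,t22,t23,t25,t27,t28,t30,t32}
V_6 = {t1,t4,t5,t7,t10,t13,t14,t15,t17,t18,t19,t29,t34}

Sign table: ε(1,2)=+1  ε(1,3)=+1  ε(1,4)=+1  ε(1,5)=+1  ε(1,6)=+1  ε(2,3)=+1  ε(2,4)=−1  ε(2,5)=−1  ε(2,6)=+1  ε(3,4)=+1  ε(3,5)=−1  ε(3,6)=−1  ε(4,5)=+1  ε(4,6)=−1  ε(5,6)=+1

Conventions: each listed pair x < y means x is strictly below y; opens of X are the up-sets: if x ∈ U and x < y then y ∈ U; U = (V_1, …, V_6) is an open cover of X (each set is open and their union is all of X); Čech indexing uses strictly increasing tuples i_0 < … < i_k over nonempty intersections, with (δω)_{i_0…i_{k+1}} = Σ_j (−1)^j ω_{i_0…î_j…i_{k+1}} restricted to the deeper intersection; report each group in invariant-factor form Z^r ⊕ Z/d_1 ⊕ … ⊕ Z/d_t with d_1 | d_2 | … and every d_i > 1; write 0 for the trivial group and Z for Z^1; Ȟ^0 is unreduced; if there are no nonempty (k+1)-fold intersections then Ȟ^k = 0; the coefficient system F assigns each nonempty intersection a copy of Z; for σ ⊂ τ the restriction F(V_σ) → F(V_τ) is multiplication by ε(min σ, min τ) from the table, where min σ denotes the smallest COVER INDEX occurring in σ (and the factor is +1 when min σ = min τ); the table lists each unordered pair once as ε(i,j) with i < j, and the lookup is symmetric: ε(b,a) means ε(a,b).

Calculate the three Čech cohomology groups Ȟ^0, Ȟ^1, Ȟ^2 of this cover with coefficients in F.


cover nerve:
  V12={t20,t31,t34} V13={t16,t24,t31} V14={t8,t16,t27} V15={t1,t12,t27} V16={t1,t29,t34} V23={t6,t25,t31} V24={t7,t21,t32} V25={t22,t25,t32} V26={t7,t13,t34} V34={t10,t16,t33} V35={t2,t4,t25,t28} V36={t4,t10,t17} V45={t27,t30,t32} V46={t7,t10,t19} V56={t1,t4,t5}
  V123={t31} V126={t34} V134={t16} V145={t27} V156={t1} V235={t25} V245={t32} V246={t7} V346={t10} V356={t4}
C dims 6,15,10; δ0: rk 6, SNF 1^5·2; δ1: rk 9, SNF 1^9
Ȟ^0: (6−6)−0=0 ⇒ 0
Ȟ^1: (15−9)−6=0 plus torsion [2] ⇒ Z/2
Ȟ^2: (10−0)−9=1 ⇒ Z

Ȟ^0 ≅ 0,  Ȟ^1 ≅ Z/2,  Ȟ^2 ≅ Z


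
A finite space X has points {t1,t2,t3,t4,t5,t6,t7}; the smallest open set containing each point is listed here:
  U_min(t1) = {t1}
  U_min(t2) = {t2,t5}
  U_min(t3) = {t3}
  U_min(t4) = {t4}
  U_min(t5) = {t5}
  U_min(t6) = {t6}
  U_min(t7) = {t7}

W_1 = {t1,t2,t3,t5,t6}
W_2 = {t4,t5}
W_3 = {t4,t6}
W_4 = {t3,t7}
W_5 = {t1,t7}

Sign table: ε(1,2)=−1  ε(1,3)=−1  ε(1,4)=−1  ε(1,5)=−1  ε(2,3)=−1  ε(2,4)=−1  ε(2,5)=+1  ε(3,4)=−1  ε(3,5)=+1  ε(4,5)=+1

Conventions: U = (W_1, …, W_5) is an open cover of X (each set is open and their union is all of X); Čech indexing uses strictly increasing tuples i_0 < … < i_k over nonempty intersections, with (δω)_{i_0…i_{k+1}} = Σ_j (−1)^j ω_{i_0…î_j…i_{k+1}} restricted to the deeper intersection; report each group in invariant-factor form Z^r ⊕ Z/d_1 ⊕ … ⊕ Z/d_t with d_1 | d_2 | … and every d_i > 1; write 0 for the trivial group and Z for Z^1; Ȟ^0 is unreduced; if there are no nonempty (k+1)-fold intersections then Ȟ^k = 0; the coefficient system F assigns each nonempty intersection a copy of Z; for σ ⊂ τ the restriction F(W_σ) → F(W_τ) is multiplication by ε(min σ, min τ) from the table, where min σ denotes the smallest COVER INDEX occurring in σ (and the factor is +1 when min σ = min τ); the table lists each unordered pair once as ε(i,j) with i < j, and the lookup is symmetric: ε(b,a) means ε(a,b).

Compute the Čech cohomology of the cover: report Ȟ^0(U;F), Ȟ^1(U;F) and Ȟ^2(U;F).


nonempty overlaps:
  W12={t5} W13={t6} W14={t3} W15={t1} W23={t4} W45={t7}
C dims 5,6; δ0: rk 5, SNF 1^4·2
degree 0: 5−5−0 = 0 → Ȟ^0 ≅ 0
degree 1: 6−0−5 = 1 plus torsion [2] → Ȟ^1 ≅ Z ⊕ Z/2
degree 2: 0−0−0 = 0 → Ȟ^2 ≅ 0

Ȟ^0 = 0; Ȟ^1 = Z ⊕ Z/2; Ȟ^2 = 0


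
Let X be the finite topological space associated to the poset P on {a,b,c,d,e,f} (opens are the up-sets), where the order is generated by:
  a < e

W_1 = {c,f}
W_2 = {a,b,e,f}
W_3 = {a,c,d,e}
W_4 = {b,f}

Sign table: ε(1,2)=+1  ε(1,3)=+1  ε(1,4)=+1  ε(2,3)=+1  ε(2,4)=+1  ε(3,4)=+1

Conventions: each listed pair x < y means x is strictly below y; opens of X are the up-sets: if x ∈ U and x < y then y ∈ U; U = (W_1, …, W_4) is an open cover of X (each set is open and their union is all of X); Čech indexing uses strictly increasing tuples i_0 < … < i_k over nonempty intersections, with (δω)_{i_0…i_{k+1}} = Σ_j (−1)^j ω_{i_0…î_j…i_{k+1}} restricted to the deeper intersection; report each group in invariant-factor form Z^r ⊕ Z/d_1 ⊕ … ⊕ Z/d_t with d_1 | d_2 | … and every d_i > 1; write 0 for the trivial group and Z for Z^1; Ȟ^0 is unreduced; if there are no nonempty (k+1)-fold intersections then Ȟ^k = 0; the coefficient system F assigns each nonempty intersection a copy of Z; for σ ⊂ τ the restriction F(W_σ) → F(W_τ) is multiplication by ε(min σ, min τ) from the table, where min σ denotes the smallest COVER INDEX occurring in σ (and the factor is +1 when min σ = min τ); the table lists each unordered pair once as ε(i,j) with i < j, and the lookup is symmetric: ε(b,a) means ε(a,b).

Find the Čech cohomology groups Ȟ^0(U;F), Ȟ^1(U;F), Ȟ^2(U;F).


nonempty overlaps:
  W12={f} W13={c} W14={f} W23={a,e} W24={b,f}
  W124={f}
C dims 4,5,1; δ0: rk 3, SNF 1^3; δ1: rk 1, SNF 1^1
degree 0: 4−3−0 = 1 → Ȟ^0 ≅ Z
degree 1: 5−1−3 = 1 → Ȟ^1 ≅ Z
degree 2: 1−0−1 = 0 → Ȟ^2 ≅ 0

Ȟ^0 = Z, Ȟ^1 = Z and Ȟ^2 = 0


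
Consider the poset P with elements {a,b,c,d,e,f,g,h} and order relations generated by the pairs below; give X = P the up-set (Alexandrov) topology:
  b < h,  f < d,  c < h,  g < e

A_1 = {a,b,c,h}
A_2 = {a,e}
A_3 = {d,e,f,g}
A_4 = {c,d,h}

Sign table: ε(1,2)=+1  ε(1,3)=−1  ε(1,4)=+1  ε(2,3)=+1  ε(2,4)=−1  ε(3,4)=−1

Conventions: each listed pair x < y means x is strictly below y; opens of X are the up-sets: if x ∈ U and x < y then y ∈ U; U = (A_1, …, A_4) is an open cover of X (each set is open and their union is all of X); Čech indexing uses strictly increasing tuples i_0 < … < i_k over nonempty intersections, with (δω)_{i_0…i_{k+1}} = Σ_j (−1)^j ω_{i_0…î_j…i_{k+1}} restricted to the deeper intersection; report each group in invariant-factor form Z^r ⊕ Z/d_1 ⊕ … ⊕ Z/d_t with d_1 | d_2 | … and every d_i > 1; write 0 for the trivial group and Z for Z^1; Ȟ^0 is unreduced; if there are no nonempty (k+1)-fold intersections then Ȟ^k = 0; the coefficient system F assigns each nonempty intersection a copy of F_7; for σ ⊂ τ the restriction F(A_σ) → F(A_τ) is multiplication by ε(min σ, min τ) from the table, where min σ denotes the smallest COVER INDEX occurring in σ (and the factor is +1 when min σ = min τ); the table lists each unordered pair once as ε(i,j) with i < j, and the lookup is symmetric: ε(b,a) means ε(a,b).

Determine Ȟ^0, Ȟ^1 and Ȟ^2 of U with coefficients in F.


nerve simplices:
  A12={a} A14={c,h} A23={e} A34={d}
C dims 4,4; δ0: rk_F7 4
degree 0: 4−4−0 = 0 → Ȟ^0 ≅ 0
degree 1: 4−0−4 = 0 → Ȟ^1 ≅ 0
degree 2: 0−0−0 = 0 → Ȟ^2 ≅ 0

Ȟ^0 ≅ 0,  Ȟ^1 ≅ 0,  Ȟ^2 ≅ 0


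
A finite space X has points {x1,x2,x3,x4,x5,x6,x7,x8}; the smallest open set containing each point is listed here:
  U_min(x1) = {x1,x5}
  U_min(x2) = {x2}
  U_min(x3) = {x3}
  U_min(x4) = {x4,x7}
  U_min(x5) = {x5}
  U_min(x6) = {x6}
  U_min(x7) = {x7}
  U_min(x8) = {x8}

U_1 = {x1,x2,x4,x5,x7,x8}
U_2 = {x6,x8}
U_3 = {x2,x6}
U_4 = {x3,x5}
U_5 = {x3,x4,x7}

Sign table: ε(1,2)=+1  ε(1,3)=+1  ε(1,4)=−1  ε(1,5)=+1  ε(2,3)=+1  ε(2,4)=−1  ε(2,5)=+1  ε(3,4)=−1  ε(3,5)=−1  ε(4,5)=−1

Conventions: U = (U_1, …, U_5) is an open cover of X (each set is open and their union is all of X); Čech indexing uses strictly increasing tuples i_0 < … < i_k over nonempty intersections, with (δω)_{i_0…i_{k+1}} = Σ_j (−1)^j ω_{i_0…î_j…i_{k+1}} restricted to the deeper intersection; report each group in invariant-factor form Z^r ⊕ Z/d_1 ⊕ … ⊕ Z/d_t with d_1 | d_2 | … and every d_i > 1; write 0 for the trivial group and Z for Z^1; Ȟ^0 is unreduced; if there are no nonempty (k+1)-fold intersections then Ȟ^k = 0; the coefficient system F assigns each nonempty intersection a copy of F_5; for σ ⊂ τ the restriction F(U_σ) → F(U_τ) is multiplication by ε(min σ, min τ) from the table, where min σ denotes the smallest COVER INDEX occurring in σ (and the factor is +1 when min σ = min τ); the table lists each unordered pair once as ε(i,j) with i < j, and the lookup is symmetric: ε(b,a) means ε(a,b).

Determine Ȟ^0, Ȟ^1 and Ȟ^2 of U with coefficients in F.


intersection data:
  U12={x8} U13={x2} U14={x5} U15={x4,x7} U23={x6} U45={x3}
C dims 5,6; δ0: rk_F5 4
Ȟ^0 = (5 − 4) − 0 = 1, so Ȟ^0 ≅ Z/5
Ȟ^1 = (6 − 0) − 4 = 2, so Ȟ^1 ≅ Z/5 ⊕ Z/5
Ȟ^2 = (0 − 0) − 0 = 0, so Ȟ^2 ≅ 0

Ȟ^0 ≅ Z/5, Ȟ^1 ≅ Z/5 ⊕ Z/5, Ȟ^2 ≅ 0


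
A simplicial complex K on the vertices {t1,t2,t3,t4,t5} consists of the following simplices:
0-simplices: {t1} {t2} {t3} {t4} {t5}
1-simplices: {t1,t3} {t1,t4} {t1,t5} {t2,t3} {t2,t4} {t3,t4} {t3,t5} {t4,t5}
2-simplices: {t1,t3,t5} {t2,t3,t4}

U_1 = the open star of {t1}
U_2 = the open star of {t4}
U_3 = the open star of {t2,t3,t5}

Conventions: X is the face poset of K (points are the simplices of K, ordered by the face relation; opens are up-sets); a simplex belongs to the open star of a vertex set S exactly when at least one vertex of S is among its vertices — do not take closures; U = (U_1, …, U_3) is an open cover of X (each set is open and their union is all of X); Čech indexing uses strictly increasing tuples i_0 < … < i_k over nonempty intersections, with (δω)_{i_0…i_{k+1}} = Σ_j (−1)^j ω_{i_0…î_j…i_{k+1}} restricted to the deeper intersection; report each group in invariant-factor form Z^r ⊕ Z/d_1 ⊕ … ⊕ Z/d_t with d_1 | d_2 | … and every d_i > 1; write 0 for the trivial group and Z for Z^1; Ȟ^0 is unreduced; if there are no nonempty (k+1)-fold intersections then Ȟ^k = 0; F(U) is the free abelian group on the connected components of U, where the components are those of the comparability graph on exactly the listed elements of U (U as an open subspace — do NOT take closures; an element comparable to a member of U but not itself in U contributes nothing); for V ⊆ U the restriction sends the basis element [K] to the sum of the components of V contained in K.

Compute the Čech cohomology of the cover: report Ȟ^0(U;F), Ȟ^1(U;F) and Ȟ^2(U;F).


Ȟ^0 ≅ Z, Ȟ^1 ≅ Z^2, Ȟ^2 ≅ 0

nonempty intersections:
  U1={{t1},{t1,t3},{t1,t4},{t1,t5},{t1,t3,t5}} U2={{t4},{t1,t4},{t2,t4},{t3,t4},{t4,t5},{t2,t3,t4}} U3={{t2},{t3},{t5},{t1,t3},{t1,t5},{t2,t3},{t2,t4},{t3,t4},{t3,t5},{t4,t5},{t1,t3,t5},{t2,t3,t4}}
  U12={{t1,t4}} U13={{t1,t3},{t1,t5},{t1,t3,t5}} U23={{t2,t4},{t3,t4},{t4,t5},{t2,t3,t4}}
components per intersection:
  U1: {{t1},{t1,t3},{t1,t4},{t1,t5},{t1,t3,t5}}
  U2: {{t4},{t1,t4},{t2,t4},{t3,t4},{t4,t5},{t2,t3,t4}}
  U3: {{t2},{t3},{t5},{t1,t3},{t1,t5},{t2,t3},{t2,t4},{t3,t4},{t3,t5},{t4,t5},{t1,t3,t5},{t2,t3,t4}}
  U12: {{t1,t4}}
  U13: {{t1,t3},{t1,t5},{t1,t3,t5}}
  U23: {{t2,t4},{t3,t4},{t2,t3,t4}} {{t4,t5}}
C dims 3,4; δ0: rk 2, SNF 1^2
Ȟ^0: (3−2)−0=1 ⇒ Z
Ȟ^1: (4−0)−2=2 ⇒ Z^2
Ȟ^2: (0−0)−0=0 ⇒ 0


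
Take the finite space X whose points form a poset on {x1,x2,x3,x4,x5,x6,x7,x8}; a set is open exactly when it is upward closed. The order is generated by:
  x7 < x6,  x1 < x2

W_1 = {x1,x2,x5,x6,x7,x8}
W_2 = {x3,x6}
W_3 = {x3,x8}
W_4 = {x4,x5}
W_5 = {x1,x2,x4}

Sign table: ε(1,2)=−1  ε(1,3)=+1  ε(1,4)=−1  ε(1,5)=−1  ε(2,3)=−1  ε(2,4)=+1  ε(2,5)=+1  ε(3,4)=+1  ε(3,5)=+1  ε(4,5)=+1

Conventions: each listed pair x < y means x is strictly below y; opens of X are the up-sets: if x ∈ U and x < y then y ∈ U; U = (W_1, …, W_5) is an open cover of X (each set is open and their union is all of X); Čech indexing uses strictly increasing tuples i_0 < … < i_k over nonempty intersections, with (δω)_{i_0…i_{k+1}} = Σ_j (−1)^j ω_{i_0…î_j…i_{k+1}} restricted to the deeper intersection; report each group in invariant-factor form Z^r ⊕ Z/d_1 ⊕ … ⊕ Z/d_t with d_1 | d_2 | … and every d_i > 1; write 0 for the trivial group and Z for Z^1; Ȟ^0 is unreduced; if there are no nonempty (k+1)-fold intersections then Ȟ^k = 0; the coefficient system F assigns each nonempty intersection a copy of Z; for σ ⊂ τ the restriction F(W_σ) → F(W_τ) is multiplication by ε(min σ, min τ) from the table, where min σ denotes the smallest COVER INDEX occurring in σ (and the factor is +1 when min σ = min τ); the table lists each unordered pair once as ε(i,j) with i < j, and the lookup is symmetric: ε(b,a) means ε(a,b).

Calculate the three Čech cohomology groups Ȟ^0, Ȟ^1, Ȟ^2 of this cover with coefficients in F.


nonempty intersections:
  W12={x6} W13={x8} W14={x5} W15={x1,x2} W23={x3} W45={x4}
C dims 5,6; δ0: rk 4, SNF 1^4
Ȟ^0: (5−4)−0=1 ⇒ Z
Ȟ^1: (6−0)−4=2 ⇒ Z^2
Ȟ^2: (0−0)−0=0 ⇒ 0

Ȟ^0(U;F) ≅ Z,  Ȟ^1(U;F) ≅ Z^2,  Ȟ^2(U;F) ≅ 0


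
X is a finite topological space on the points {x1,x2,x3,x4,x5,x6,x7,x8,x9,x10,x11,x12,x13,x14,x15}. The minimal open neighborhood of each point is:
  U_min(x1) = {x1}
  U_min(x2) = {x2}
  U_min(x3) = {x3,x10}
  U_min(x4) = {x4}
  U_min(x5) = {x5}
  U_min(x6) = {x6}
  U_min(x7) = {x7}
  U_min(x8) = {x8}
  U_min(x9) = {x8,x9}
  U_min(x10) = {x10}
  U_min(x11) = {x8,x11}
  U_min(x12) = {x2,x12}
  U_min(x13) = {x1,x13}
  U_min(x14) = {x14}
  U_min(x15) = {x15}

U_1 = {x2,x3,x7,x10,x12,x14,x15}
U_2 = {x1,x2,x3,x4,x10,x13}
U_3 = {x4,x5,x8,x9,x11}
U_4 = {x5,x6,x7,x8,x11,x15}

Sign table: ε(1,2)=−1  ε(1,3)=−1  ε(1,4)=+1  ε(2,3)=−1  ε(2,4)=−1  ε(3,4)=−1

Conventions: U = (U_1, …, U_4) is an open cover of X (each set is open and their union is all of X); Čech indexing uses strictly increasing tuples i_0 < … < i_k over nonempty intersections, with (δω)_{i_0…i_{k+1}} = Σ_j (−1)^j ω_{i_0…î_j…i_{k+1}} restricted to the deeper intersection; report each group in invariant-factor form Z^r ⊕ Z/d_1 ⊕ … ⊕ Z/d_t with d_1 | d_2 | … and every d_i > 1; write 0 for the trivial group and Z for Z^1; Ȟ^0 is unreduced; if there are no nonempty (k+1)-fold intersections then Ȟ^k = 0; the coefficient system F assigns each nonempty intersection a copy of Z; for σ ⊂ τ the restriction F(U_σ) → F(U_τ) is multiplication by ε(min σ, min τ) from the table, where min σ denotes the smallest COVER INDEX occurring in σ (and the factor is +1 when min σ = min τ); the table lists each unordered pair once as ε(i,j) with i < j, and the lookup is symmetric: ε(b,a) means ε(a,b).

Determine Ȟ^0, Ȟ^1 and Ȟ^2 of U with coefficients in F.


nonempty intersections:
  U12={x2,x3,x10} U14={x7,x15} U23={x4} U34={x5,x8,x11}
C dims 4,4; δ0: rk 4, SNF 1^3·2
Ȟ^0: (4−4)−0=0 ⇒ 0
Ȟ^1: (4−0)−4=0 plus torsion [2] ⇒ Z/2
Ȟ^2: (0−0)−0=0 ⇒ 0

Ȟ^0 ≅ 0,  Ȟ^1 ≅ Z/2,  Ȟ^2 ≅ 0


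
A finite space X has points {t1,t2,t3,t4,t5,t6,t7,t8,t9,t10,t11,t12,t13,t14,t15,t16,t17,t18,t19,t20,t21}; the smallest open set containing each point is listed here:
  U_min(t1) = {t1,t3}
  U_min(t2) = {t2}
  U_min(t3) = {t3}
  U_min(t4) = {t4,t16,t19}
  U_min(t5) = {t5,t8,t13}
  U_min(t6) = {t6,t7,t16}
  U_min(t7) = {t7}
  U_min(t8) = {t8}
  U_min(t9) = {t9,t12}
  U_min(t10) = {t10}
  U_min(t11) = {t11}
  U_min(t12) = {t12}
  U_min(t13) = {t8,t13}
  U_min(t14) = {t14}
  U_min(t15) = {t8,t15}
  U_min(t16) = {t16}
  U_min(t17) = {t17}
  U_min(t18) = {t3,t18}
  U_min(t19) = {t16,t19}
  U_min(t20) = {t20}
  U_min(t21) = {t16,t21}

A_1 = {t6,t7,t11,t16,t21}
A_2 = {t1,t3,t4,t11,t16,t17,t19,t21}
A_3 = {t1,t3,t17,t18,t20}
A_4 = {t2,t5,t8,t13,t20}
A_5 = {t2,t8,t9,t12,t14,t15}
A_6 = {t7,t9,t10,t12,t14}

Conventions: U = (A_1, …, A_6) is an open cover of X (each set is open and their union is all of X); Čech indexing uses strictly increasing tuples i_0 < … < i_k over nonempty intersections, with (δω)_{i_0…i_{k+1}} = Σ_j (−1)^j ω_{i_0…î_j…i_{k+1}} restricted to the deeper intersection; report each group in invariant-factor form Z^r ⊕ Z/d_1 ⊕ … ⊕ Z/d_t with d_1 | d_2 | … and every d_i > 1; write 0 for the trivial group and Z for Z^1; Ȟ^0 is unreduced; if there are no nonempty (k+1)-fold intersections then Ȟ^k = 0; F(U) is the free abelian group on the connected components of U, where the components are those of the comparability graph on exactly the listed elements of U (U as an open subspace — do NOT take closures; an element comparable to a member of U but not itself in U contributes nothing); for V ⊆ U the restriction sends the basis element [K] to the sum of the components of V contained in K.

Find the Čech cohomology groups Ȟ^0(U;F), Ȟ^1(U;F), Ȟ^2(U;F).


nerve of the cover:
  A12={t11,t16,t21} A16={t7} A23={t1,t3,t17} A34={t20} A45={t2,t8} A56={t9,t12,t14}
components per intersection:
  A1: {t6,t7,t16,t21} {t11}
  A2: {t1,t3} {t4,t16,t19,t21} {t11} {t17}
  A3: {t1,t3,t18} {t17} {t20}
  A4: {t2} {t5,t8,t13} {t20}
  A5: {t2} {t8,t15} {t9,t12} {t14}
  A6: {t7} {t9,t12} {t10} {t14}
  A12: {t11} {t16,t21}
  A16: {t7}
  A23: {t1,t3} {t17}
  A34: {t20}
  A45: {t2} {t8}
  A56: {t9,t12} {t14}
C dims 20,10; δ0: rk 10, SNF 1^10
Ȟ^0 = (20 − 10) − 0 = 10, so Ȟ^0 ≅ Z^10
Ȟ^1 = (10 − 0) − 10 = 0, so Ȟ^1 ≅ 0
Ȟ^2 = (0 − 0) − 0 = 0, so Ȟ^2 ≅ 0

Ȟ^0 ≅ Z^10,  Ȟ^1 ≅ 0,  Ȟ^2 ≅ 0


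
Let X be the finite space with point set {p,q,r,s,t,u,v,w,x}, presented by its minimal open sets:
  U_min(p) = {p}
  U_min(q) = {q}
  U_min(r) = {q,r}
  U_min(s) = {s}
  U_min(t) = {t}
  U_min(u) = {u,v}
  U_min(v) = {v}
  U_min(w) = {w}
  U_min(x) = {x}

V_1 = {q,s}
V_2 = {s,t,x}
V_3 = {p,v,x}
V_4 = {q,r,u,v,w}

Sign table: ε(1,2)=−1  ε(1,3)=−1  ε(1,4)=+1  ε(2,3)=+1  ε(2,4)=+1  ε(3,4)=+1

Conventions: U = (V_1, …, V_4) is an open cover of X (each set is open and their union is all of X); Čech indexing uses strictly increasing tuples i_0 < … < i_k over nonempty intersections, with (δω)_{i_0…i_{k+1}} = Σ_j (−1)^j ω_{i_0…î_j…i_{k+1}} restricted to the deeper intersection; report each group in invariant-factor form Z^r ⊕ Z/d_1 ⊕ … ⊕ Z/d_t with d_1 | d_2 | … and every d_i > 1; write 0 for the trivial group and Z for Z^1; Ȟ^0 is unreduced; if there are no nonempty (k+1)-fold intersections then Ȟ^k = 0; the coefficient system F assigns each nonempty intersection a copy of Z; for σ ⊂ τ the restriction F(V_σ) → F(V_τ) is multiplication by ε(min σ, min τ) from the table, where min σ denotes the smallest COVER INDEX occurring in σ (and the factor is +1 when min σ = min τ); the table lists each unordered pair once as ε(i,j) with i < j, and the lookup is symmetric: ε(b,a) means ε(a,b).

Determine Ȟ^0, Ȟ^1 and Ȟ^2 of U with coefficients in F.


Ȟ^0(U;F) ≅ 0, Ȟ^1(U;F) ≅ Z/2 and Ȟ^2(U;F) ≅ 0

nerve of the cover:
  V12={s} V14={q} V23={x} V34={v}
C dims 4,4; δ0: rk 4, SNF 1^3·2
Ȟ^0 = (4 − 4) − 0 = 0, so Ȟ^0 ≅ 0
Ȟ^1 = (4 − 0) − 4 = 0 plus torsion [2], so Ȟ^1 ≅ Z/2
Ȟ^2 = (0 − 0) − 0 = 0, so Ȟ^2 ≅ 0


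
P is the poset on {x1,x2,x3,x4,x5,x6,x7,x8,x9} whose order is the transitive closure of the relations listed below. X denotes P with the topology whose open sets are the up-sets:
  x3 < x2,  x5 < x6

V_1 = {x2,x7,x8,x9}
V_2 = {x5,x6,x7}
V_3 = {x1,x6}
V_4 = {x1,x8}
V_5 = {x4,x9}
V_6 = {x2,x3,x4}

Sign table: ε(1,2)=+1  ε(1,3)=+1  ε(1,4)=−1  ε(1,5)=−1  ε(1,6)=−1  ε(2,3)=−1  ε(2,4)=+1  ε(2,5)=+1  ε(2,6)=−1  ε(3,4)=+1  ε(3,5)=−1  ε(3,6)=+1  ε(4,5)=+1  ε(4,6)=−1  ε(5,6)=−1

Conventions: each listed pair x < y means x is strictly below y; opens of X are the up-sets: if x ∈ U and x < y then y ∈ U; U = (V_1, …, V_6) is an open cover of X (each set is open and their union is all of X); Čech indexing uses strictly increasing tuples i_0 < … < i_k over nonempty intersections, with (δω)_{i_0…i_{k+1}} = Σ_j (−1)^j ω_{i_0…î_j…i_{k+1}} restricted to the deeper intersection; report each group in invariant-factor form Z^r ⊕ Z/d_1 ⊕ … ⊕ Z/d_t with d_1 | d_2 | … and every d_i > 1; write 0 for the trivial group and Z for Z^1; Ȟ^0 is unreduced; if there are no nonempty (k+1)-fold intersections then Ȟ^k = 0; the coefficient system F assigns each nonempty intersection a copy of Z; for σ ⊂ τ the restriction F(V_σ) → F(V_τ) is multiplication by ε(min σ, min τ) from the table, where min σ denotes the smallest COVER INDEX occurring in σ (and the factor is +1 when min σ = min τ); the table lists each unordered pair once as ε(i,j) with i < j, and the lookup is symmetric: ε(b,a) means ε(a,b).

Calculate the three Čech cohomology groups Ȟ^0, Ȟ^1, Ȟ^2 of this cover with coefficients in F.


Ȟ^0 = 0,  Ȟ^1 = Z ⊕ Z/2,  Ȟ^2 = 0

nonempty intersections:
  V12={x7} V14={x8} V15={x9} V16={x2} V23={x6} V34={x1} V56={x4}
C dims 6,7; δ0: rk 6, SNF 1^5·2
Ȟ^0: (6−6)−0=0 ⇒ 0
Ȟ^1: (7−0)−6=1 plus torsion [2] ⇒ Z ⊕ Z/2
Ȟ^2: (0−0)−0=0 ⇒ 0


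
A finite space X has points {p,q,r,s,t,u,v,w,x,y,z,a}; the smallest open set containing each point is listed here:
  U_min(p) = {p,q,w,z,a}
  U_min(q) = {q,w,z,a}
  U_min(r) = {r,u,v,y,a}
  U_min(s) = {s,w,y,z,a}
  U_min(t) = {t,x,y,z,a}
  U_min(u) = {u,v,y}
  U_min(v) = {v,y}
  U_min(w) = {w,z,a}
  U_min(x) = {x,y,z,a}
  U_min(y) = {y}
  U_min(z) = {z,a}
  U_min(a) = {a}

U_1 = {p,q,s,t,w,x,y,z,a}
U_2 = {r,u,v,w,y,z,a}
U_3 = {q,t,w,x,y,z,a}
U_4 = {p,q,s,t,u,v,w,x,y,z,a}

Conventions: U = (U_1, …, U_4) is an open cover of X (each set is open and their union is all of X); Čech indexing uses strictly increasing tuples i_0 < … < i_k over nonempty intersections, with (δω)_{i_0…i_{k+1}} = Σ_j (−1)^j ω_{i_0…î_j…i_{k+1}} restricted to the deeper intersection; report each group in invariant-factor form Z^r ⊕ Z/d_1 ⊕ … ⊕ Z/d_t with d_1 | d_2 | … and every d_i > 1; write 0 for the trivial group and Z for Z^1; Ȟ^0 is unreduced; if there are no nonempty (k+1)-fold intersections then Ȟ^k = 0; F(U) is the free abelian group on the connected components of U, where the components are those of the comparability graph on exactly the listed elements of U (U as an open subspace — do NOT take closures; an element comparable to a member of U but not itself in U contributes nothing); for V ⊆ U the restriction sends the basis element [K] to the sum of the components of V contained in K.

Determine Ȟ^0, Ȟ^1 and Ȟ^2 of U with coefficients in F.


Ȟ^0 = Z,  Ȟ^1 = Z,  Ȟ^2 = 0

cover nerve:
  U12={w,y,z,a} U13={q,t,w,x,y,z,a} U14={p,q,s,t,w,x,y,z,a} U23={w,y,z,a} U24={u,v,w,y,z,a} U34={q,t,w,x,y,z,a}
  U123={w,y,z,a} U124={w,y,z,a} U134={q,t,w,x,y,z,a} U234={w,y,z,a}
  U1234={w,y,z,a}
components per intersection:
  U1: {p,q,s,t,w,x,y,z,a}
  U2: {r,u,v,w,y,z,a}
  U3: {q,t,w,x,y,z,a}
  U4: {p,q,s,t,u,v,w,x,y,z,a}
  U12: {w,z,a} {y}
  U13: {q,t,w,x,y,z,a}
  U14: {p,q,s,t,w,x,y,z,a}
  U23: {w,z,a} {y}
  U24: {u,v,y} {w,z,a}
  U34: {q,t,w,x,y,z,a}
  U123: {w,z,a} {y}
  U124: {w,z,a} {y}
  U134: {q,t,w,x,y,z,a}
  U234: {w,z,a} {y}
  U1234: {w,z,a} {y}
C dims 4,9,7,2; δ0: rk 3, SNF 1^3; δ1: rk 5, SNF 1^5; δ2: rk 2, SNF 1^2
Ȟ^0: (4−3)−0=1 ⇒ Z
Ȟ^1: (9−5)−3=1 ⇒ Z
Ȟ^2: (7−2)−5=0 ⇒ 0


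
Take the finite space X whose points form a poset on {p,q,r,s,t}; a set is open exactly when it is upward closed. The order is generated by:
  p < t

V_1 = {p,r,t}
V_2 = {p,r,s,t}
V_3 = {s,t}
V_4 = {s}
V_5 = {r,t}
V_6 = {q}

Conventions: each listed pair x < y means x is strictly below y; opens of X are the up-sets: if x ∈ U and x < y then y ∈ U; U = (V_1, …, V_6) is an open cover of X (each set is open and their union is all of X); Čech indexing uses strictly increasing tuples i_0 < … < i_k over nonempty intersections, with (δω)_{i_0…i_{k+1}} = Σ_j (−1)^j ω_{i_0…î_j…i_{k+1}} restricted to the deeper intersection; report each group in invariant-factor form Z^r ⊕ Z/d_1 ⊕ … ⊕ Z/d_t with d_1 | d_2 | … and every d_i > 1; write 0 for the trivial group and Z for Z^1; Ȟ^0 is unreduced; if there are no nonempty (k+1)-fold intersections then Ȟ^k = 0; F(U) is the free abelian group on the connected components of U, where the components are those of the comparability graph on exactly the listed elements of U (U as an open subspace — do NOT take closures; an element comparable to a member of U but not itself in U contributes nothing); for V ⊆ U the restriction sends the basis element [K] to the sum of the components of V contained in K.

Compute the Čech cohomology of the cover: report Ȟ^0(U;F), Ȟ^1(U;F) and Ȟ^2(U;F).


Ȟ^0(U;F) ≅ Z^4, Ȟ^1(U;F) ≅ 0, Ȟ^2(U;F) ≅ 0

nonempty intersections:
  V12={p,r,t} V13={t} V15={r,t} V23={s,t} V24={s} V25={r,t} V34={s} V35={t}
  V123={t} V125={r,t} V135={t} V234={s} V235={t}
  V1235={t}
components per intersection:
  V1: {p,t} {r}
  V2: {p,t} {r} {s}
  V3: {s} {t}
  V4: {s}
  V5: {r} {t}
  V6: {q}
  V12: {p,t} {r}
  V13: {t}
  V15: {r} {t}
  V23: {s} {t}
  V24: {s}
  V25: {r} {t}
  V34: {s}
  V35: {t}
  V123: {t}
  V125: {r} {t}
  V135: {t}
  V234: {s}
  V235: {t}
  V1235: {t}
C dims 11,12,6,1; δ0: rk 7, SNF 1^7; δ1: rk 5, SNF 1^5; δ2: rk 1, SNF 1^1
Ȟ^0: (11−7)−0=4 ⇒ Z^4
Ȟ^1: (12−5)−7=0 ⇒ 0
Ȟ^2: (6−1)−5=0 ⇒ 0


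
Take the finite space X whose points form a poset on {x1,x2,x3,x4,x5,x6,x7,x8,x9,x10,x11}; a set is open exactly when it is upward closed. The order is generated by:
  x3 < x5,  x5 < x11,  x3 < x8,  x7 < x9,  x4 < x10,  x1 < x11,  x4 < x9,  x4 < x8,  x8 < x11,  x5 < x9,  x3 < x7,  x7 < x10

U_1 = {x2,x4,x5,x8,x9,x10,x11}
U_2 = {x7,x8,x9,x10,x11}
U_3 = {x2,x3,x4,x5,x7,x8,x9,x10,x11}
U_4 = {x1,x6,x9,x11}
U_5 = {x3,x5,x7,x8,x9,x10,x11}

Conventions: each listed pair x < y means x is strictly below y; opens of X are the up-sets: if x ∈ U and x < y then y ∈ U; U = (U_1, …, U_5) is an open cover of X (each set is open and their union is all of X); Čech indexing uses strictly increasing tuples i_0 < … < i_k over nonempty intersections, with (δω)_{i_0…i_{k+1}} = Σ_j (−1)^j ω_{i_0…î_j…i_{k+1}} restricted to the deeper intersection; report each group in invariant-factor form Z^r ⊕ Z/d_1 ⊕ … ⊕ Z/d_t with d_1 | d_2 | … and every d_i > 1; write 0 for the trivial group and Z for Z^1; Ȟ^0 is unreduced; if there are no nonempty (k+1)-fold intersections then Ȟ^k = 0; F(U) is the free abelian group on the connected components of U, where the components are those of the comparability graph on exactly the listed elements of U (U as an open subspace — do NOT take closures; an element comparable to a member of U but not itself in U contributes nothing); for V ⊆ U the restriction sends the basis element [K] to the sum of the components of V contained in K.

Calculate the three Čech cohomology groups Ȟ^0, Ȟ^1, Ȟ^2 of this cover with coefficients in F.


nonempty intersections:
  U12={x8,x9,x10,x11} U13={x2,x4,x5,x8,x9,x10,x11} U14={x9,x11} U15={x5,x8,x9,x10,x11} U23={x7,x8,x9,x10,x11} U24={x9,x11} U25={x7,x8,x9,x10,x11} U34={x9,x11} U35={x3,x5,x7,x8,x9,x10,x11} U45={x9,x11}
  U123={x8,x9,x10,x11} U124={x9,x11} U125={x8,x9,x10,x11} U134={x9,x11} U135={x5,x8,x9,x10,x11} U145={x9,x11} U234={x9,x11} U235={x7,x8,x9,x10,x11} U245={x9,x11} U345={x9,x11}
  U1234={x9,x11} U1235={x8,x9,x10,x11} U1245={x9,x11} U1345={x9,x11} U2345={x9,x11}
  U12345={x9,x11}
components per intersection:
  U1: {x2} {x4,x5,x8,x9,x10,x11}
  U2: {x7,x9,x10} {x8,x11}
  U3: {x2} {x3,x4,x5,x7,x8,x9,x10,x11}
  U4: {x1,x11} {x6} {x9}
  U5: {x3,x5,x7,x8,x9,x10,x11}
  U12: {x8,x11} {x9} {x10}
  U13: {x2} {x4,x5,x8,x9,x10,x11}
  U14: {x9} {x11}
  U15: {x5,x8,x9,x11} {x10}
  U23: {x7,x9,x10} {x8,x11}
  U24: {x9} {x11}
  U25: {x7,x9,x10} {x8,x11}
  U34: {x9} {x11}
  U35: {x3,x5,x7,x8,x9,x10,x11}
  U45: {x9} {x11}
  U123: {x8,x11} {x9} {x10}
  U124: {x9} {x11}
  U125: {x8,x11} {x9} {x10}
  U134: {x9} {x11}
  U135: {x5,x8,x9,x11} {x10}
  U145: {x9} {x11}
  U234: {x9} {x11}
  U235: {x7,x9,x10} {x8,x11}
  U245: {x9} {x11}
  U345: {x9} {x11}
  U1234: {x9} {x11}
  U1235: {x8,x11} {x9} {x10}
  U1245: {x9} {x11}
  U1345: {x9} {x11}
  U2345: {x9} {x11}
  U12345: {x9} {x11}
C dims 10,20,22,11; δ0: rk 7, SNF 1^7; δ1: rk 13, SNF 1^13; δ2: rk 9, SNF 1^9
Ȟ^0: (10−7)−0=3 ⇒ Z^3
Ȟ^1: (20−13)−7=0 ⇒ 0
Ȟ^2: (22−9)−13=0 ⇒ 0

Ȟ^0(U;F) ≅ Z^3,  Ȟ^1(U;F) ≅ 0,  Ȟ^2(U;F) ≅ 0


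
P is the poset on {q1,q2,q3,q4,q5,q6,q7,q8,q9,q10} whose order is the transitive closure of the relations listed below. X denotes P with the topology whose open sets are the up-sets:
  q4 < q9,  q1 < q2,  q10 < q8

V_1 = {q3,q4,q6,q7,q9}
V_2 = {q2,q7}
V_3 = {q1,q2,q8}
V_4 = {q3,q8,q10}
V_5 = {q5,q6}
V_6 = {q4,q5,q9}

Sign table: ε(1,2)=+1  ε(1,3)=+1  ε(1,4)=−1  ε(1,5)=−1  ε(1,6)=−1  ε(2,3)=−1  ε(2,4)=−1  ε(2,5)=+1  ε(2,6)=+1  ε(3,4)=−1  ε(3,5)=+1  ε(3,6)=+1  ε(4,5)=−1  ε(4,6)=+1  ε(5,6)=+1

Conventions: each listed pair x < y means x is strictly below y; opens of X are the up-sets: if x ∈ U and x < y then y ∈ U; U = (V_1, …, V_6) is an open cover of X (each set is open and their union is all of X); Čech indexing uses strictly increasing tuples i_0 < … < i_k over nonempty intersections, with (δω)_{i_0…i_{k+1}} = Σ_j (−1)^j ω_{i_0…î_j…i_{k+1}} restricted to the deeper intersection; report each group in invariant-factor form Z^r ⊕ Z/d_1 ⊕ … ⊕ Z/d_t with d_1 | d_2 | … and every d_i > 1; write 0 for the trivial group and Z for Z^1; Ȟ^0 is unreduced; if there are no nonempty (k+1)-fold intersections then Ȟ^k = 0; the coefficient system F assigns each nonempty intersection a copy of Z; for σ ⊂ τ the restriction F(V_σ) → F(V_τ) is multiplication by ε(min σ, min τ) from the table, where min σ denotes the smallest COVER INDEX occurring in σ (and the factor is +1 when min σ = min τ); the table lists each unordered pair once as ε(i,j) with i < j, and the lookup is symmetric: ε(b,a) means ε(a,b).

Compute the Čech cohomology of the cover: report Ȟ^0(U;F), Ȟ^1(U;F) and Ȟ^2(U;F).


Ȟ^0 = 0, Ȟ^1 = Z ⊕ Z/2 and Ȟ^2 = 0

cover nerve:
  V12={q7} V14={q3} V15={q6} V16={q4,q9} V23={q2} V34={q8} V56={q5}
C dims 6,7; δ0: rk 6, SNF 1^5·2
Ȟ^0: (6−6)−0=0 ⇒ 0
Ȟ^1: (7−0)−6=1 plus torsion [2] ⇒ Z ⊕ Z/2
Ȟ^2: (0−0)−0=0 ⇒ 0


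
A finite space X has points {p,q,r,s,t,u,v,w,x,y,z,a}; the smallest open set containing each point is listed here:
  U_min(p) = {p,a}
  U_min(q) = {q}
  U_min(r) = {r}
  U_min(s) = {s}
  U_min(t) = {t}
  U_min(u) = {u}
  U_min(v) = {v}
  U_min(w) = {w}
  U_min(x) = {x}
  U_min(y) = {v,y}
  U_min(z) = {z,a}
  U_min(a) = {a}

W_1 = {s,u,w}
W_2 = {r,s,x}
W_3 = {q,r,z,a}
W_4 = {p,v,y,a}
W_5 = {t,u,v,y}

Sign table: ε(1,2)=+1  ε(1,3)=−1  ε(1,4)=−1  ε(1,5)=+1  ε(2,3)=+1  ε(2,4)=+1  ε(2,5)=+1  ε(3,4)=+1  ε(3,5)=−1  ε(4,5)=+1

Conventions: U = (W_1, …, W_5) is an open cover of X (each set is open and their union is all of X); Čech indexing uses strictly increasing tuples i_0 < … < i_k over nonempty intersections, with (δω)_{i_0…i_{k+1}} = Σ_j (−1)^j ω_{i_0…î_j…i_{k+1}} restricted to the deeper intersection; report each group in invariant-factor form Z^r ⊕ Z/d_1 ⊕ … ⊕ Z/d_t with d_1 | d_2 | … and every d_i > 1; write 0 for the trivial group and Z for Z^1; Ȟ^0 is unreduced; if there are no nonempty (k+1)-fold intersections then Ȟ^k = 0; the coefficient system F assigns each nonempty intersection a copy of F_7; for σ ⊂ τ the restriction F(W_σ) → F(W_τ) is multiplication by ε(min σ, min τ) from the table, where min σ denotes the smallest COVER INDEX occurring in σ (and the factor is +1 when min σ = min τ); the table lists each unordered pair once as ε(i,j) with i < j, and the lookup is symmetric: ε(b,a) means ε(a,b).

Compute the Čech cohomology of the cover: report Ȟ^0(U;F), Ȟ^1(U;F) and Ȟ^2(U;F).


Ȟ^0 = Z/7, Ȟ^1 = Z/7 and Ȟ^2 = 0

cover nerve:
  W12={s} W15={u} W23={r} W34={a} W45={v,y}
C dims 5,5; δ0: rk_F7 4
Ȟ^0: (5−4)−0=1 ⇒ Z/7
Ȟ^1: (5−0)−4=1 ⇒ Z/7
Ȟ^2: (0−0)−0=0 ⇒ 0


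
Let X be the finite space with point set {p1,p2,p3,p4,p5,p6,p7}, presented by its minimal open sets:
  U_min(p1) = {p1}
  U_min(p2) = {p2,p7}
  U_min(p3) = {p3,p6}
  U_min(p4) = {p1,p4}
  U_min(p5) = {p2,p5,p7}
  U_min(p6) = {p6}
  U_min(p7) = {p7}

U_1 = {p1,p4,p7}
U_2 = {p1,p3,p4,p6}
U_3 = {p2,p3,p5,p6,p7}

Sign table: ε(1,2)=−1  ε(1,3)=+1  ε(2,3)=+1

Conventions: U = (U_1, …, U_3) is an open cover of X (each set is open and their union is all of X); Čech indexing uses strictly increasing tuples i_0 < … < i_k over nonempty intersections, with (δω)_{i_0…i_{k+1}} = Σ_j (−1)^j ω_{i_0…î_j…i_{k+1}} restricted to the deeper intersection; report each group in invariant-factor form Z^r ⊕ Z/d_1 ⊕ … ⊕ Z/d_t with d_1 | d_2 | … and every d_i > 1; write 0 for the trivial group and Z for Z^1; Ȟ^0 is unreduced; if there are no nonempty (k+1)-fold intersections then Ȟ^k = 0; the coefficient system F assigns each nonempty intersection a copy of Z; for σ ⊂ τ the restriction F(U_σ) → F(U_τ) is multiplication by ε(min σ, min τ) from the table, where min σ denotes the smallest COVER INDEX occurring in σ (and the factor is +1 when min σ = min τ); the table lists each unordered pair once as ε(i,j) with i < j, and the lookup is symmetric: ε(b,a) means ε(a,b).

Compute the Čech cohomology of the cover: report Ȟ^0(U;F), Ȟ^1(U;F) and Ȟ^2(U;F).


cover nerve:
  U12={p1,p4} U13={p7} U23={p3,p6}
C dims 3,3; δ0: rk 3, SNF 1^2·2
Ȟ^0: (3−3)−0=0 ⇒ 0
Ȟ^1: (3−0)−3=0 plus torsion [2] ⇒ Z/2
Ȟ^2: (0−0)−0=0 ⇒ 0

Ȟ^0 = 0; Ȟ^1 = Z/2; Ȟ^2 = 0


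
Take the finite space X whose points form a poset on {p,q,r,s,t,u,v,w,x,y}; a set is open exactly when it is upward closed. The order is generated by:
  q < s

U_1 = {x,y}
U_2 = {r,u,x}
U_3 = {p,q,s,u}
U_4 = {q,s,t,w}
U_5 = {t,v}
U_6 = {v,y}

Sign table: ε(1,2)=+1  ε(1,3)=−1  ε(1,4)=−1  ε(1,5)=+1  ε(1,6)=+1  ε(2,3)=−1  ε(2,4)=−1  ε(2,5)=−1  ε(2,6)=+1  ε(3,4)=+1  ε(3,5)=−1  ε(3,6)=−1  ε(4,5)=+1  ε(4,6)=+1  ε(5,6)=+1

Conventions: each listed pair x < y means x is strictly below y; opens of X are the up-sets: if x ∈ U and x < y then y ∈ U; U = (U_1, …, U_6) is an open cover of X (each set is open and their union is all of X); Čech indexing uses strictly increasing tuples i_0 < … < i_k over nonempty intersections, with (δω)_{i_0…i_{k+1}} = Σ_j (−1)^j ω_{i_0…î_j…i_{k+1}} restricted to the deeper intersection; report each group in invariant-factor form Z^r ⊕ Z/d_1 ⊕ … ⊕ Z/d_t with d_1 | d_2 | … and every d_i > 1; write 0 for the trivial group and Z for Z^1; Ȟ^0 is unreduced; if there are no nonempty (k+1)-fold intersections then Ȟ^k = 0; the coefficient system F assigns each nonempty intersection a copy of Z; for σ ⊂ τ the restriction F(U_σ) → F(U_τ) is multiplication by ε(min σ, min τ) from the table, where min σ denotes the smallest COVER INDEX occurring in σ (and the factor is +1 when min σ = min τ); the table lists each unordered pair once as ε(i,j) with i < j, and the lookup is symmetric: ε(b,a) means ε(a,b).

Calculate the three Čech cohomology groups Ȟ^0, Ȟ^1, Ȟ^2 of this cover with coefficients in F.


Ȟ^0(U;F) ≅ 0; Ȟ^1(U;F) ≅ Z/2; Ȟ^2(U;F) ≅ 0

cover nerve:
  U12={x} U16={y} U23={u} U34={q,s} U45={t} U56={v}
C dims 6,6; δ0: rk 6, SNF 1^5·2
Ȟ^0: (6−6)−0=0 ⇒ 0
Ȟ^1: (6−0)−6=0 plus torsion [2] ⇒ Z/2
Ȟ^2: (0−0)−0=0 ⇒ 0
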